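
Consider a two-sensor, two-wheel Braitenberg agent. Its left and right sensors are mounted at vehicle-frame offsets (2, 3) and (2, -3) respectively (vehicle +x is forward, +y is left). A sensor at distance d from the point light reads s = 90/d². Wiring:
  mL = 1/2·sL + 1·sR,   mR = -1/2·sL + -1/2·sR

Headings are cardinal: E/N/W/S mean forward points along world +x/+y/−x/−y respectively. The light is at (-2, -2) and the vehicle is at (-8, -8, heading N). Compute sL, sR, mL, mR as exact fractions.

90/97 18/5 1971/485 -1098/485

left sensor world pos  = (-11, -6); dL² = 97
right sensor world pos = (-5, -6); dR² = 25
sL = 90/97 = 90/97
sR = 90/25 = 18/5
mL = 1/2·sL + 1·sR = 1971/485
mR = -1/2·sL + -1/2·sR = -1098/485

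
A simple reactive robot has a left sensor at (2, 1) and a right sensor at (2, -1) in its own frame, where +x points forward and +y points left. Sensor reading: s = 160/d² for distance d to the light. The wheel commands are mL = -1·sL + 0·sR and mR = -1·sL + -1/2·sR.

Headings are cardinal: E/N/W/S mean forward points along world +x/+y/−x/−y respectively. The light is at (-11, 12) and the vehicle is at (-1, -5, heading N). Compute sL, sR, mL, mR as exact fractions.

left sensor world pos  = (-2, -3); dL² = 306
right sensor world pos = (0, -3); dR² = 346
sL = 160/306 = 80/153
sR = 160/346 = 80/173
mL = -1·sL + 0·sR = -80/153
mR = -1·sL + -1/2·sR = -19960/26469

80/153 80/173 -80/153 -19960/26469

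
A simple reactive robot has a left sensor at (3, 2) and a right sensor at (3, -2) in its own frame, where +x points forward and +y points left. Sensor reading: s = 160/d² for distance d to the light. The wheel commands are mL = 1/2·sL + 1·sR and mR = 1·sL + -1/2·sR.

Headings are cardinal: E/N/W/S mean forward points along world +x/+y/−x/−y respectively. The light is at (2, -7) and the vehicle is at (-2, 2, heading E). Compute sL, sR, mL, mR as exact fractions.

80/61 16/5 1176/305 -88/305

left sensor world pos  = (1, 4); dL² = 122
right sensor world pos = (1, 0); dR² = 50
sL = 160/122 = 80/61
sR = 160/50 = 16/5
mL = 1/2·sL + 1·sR = 1176/305
mR = 1·sL + -1/2·sR = -88/305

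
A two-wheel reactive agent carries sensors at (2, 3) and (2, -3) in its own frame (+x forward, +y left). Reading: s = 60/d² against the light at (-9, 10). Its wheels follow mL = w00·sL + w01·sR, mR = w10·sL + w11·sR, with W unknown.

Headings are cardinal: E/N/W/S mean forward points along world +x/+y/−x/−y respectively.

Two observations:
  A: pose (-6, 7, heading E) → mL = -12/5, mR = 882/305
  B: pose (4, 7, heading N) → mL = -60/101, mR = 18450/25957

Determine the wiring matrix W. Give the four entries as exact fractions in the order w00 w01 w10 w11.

obs A: pose=(-6,7,E) → sL=12/5, sR=60/61, mL=-12/5, mR=882/305
obs B: pose=(4,7,N) → sL=60/101, sR=60/257, mL=-60/101, mR=18450/25957
sensor matrix S = [[12/5, 60/61], [60/101, 60/257]]; det S = -38016/1583377
solve [mL_A; mL_B] = S·[w00; w01] and [mR_A; mR_B] = S·[w10; w11]:
  w00 = -1, w01 = 0, w10 = 1, w11 = 1/2

-1 0 1 1/2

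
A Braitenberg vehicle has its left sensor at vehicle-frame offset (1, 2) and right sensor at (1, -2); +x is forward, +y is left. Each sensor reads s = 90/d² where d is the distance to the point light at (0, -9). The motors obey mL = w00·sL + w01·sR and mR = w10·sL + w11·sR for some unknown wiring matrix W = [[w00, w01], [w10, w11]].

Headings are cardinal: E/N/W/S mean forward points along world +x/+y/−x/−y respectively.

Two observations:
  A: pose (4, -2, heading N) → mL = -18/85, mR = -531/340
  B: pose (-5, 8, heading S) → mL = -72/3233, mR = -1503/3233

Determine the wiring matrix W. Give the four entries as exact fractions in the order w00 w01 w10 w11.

obs A: pose=(4,-2,N) → sL=45/34, sR=9/10, mL=-18/85, mR=-531/340
obs B: pose=(-5,8,S) → sL=18/53, sR=18/61, mL=-72/3233, mR=-1503/3233
sensor matrix S = [[45/34, 9/10], [18/53, 18/61]]; det S = 23328/274805
solve [mL_A; mL_B] = S·[w00; w01] and [mR_A; mR_B] = S·[w10; w11]:
  w00 = -1/2, w01 = 1/2, w10 = -1/2, w11 = -1

-1/2 1/2 -1/2 -1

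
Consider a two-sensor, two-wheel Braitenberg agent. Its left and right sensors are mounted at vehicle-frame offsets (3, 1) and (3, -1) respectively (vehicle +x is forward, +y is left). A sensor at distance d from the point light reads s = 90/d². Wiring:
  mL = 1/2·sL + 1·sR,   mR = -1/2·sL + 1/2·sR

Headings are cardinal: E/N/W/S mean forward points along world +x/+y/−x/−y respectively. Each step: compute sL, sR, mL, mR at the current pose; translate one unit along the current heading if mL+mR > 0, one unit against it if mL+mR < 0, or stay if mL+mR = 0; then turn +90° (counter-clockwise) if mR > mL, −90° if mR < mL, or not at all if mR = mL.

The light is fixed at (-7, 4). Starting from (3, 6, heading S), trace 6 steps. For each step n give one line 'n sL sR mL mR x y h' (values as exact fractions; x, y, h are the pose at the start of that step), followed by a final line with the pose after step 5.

n=0: pose=(3,6,S); sL=45/61, sR=45/41; mL=7335/5002, mR=450/2501; mL+mR=135/82 → advance +1; mR−mL=-6435/5002 → turn -1·90°
n=1: pose=(3,5,W); sL=90/49, sR=90/53; mL=6795/2597, mR=-180/2597; mL+mR=135/53 → advance +1; mR−mL=-6975/2597 → turn -1·90°
n=2: pose=(2,5,N); sL=9/8, sR=45/58; mL=621/464, mR=-81/464; mL+mR=135/116 → advance +1; mR−mL=-351/232 → turn -1·90°
n=3: pose=(2,6,E); sL=10/17, sR=18/29; mL=451/493, mR=8/493; mL+mR=27/29 → advance +1; mR−mL=-443/493 → turn -1·90°
n=4: pose=(3,6,S); sL=45/61, sR=45/41; mL=7335/5002, mR=450/2501; mL+mR=135/82 → advance +1; mR−mL=-6435/5002 → turn -1·90°
n=5: pose=(3,5,W); sL=90/49, sR=90/53; mL=6795/2597, mR=-180/2597; mL+mR=135/53 → advance +1; mR−mL=-6975/2597 → turn -1·90°

0 45/61 45/41 7335/5002 450/2501 3 6 S
1 90/49 90/53 6795/2597 -180/2597 3 5 W
2 9/8 45/58 621/464 -81/464 2 5 N
3 10/17 18/29 451/493 8/493 2 6 E
4 45/61 45/41 7335/5002 450/2501 3 6 S
5 90/49 90/53 6795/2597 -180/2597 3 5 W
final 2 5 N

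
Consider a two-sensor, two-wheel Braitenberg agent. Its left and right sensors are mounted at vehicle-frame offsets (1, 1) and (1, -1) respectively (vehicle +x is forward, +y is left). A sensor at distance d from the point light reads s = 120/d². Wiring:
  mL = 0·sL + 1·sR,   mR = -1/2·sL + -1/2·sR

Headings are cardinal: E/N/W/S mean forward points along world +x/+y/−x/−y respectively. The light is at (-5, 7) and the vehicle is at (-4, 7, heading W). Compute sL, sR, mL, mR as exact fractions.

left sensor world pos  = (-5, 6); dL² = 1
right sensor world pos = (-5, 8); dR² = 1
sL = 120/1 = 120
sR = 120/1 = 120
mL = 0·sL + 1·sR = 120
mR = -1/2·sL + -1/2·sR = -120

120 120 120 -120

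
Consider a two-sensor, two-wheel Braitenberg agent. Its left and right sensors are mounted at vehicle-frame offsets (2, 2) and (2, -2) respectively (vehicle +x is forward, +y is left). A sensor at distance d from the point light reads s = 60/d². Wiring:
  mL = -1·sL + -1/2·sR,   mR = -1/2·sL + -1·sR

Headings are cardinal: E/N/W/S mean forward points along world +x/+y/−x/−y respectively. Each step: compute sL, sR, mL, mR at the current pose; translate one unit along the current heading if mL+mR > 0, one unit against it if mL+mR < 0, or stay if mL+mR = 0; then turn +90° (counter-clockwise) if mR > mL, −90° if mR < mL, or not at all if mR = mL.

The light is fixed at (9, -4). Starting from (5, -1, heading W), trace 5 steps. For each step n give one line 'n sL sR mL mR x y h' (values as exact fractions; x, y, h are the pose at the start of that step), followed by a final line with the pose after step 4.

0 60/37 60/61 -4770/2257 -4050/2257 5 -1 W
1 30 30/13 -405/13 -225/13 6 -1 S
2 60/37 12 -282/37 -474/37 6 0 E
3 15/2 3/2 -33/4 -21/4 5 0 S
4 60/53 60/13 -2370/689 -3570/689 5 1 E
final 4 1 S

n=0: pose=(5,-1,W); sL=60/37, sR=60/61; mL=-4770/2257, mR=-4050/2257; mL+mR=-8820/2257 → advance -1; mR−mL=720/2257 → turn +1·90°
n=1: pose=(6,-1,S); sL=30, sR=30/13; mL=-405/13, mR=-225/13; mL+mR=-630/13 → advance -1; mR−mL=180/13 → turn +1·90°
n=2: pose=(6,0,E); sL=60/37, sR=12; mL=-282/37, mR=-474/37; mL+mR=-756/37 → advance -1; mR−mL=-192/37 → turn -1·90°
n=3: pose=(5,0,S); sL=15/2, sR=3/2; mL=-33/4, mR=-21/4; mL+mR=-27/2 → advance -1; mR−mL=3 → turn +1·90°
n=4: pose=(5,1,E); sL=60/53, sR=60/13; mL=-2370/689, mR=-3570/689; mL+mR=-5940/689 → advance -1; mR−mL=-1200/689 → turn -1·90°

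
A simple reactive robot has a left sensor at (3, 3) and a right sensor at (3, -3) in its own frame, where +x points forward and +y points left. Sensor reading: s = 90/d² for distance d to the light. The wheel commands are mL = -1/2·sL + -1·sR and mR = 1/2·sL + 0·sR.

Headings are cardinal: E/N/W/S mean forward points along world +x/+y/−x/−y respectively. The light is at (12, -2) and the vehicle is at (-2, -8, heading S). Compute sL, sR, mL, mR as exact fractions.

left sensor world pos  = (1, -11); dL² = 202
right sensor world pos = (-5, -11); dR² = 370
sL = 90/202 = 45/101
sR = 90/370 = 9/37
mL = -1/2·sL + -1·sR = -3483/7474
mR = 1/2·sL + 0·sR = 45/202

45/101 9/37 -3483/7474 45/202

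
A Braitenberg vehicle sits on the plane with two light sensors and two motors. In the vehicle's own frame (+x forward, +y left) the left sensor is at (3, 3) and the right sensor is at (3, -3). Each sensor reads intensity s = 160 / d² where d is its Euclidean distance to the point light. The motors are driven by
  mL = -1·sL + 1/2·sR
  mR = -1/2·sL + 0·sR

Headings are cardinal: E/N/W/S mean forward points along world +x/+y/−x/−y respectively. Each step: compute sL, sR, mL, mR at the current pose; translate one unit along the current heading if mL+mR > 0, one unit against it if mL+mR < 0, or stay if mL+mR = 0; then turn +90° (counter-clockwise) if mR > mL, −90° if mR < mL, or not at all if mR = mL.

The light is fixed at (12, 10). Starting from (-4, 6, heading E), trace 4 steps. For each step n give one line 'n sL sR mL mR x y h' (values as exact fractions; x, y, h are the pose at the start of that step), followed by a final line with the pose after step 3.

n=0: pose=(-4,6,E); sL=16/17, sR=80/109; mL=-1064/1853, mR=-8/17; mL+mR=-1936/1853 → advance -1; mR−mL=192/1853 → turn +1·90°
n=1: pose=(-5,6,N); sL=160/401, sR=160/197; mL=560/78997, mR=-80/401; mL+mR=-15200/78997 → advance -1; mR−mL=-16320/78997 → turn -1·90°
n=2: pose=(-5,5,E); sL=4/5, sR=8/13; mL=-32/65, mR=-2/5; mL+mR=-58/65 → advance -1; mR−mL=6/65 → turn +1·90°
n=3: pose=(-6,5,N); sL=32/89, sR=160/229; mL=-208/20381, mR=-16/89; mL+mR=-3872/20381 → advance -1; mR−mL=-3456/20381 → turn -1·90°

0 16/17 80/109 -1064/1853 -8/17 -4 6 E
1 160/401 160/197 560/78997 -80/401 -5 6 N
2 4/5 8/13 -32/65 -2/5 -5 5 E
3 32/89 160/229 -208/20381 -16/89 -6 5 N
final -6 4 E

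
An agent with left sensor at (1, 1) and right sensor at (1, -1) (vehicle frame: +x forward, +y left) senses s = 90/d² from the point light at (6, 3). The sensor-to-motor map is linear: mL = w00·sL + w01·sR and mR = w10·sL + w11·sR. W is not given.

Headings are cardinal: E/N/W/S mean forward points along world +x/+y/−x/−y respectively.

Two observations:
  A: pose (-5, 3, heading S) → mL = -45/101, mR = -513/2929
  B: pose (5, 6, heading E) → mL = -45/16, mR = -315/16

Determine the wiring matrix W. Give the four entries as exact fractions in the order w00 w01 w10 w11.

obs A: pose=(-5,3,S) → sL=90/101, sR=18/29, mL=-45/101, mR=-513/2929
obs B: pose=(5,6,E) → sL=45/8, sR=45/2, mL=-45/16, mR=-315/16
sensor matrix S = [[90/101, 18/29], [45/8, 45/2]]; det S = 193995/11716
solve [mL_A; mL_B] = S·[w00; w01] and [mR_A; mR_B] = S·[w10; w11]:
  w00 = -1/2, w01 = 0, w10 = 1/2, w11 = -1

-1/2 0 1/2 -1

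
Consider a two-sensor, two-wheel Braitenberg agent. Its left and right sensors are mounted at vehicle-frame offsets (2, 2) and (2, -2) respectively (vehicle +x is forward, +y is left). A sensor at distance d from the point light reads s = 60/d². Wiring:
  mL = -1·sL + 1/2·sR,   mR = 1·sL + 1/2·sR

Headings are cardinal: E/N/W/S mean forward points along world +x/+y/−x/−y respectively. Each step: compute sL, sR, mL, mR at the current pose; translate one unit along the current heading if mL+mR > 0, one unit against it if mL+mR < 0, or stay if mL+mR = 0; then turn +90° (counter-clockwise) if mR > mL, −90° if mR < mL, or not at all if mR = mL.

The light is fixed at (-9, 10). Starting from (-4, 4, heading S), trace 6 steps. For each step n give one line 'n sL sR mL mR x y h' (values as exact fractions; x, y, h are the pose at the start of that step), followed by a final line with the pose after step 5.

n=0: pose=(-4,4,S); sL=60/113, sR=60/73; mL=-990/8249, mR=7770/8249; mL+mR=60/73 → advance +1; mR−mL=120/113 → turn +1·90°
n=1: pose=(-4,3,E); sL=30/37, sR=6/13; mL=-279/481, mR=501/481; mL+mR=6/13 → advance +1; mR−mL=60/37 → turn +1·90°
n=2: pose=(-3,3,N); sL=60/41, sR=60/89; mL=-4110/3649, mR=6570/3649; mL+mR=60/89 → advance +1; mR−mL=120/41 → turn +1·90°
n=3: pose=(-3,4,W); sL=3/4, sR=15/8; mL=3/16, mR=27/16; mL+mR=15/8 → advance +1; mR−mL=3/2 → turn +1·90°
n=4: pose=(-4,4,S); sL=60/113, sR=60/73; mL=-990/8249, mR=7770/8249; mL+mR=60/73 → advance +1; mR−mL=120/113 → turn +1·90°
n=5: pose=(-4,3,E); sL=30/37, sR=6/13; mL=-279/481, mR=501/481; mL+mR=6/13 → advance +1; mR−mL=60/37 → turn +1·90°

0 60/113 60/73 -990/8249 7770/8249 -4 4 S
1 30/37 6/13 -279/481 501/481 -4 3 E
2 60/41 60/89 -4110/3649 6570/3649 -3 3 N
3 3/4 15/8 3/16 27/16 -3 4 W
4 60/113 60/73 -990/8249 7770/8249 -4 4 S
5 30/37 6/13 -279/481 501/481 -4 3 E
final -3 3 N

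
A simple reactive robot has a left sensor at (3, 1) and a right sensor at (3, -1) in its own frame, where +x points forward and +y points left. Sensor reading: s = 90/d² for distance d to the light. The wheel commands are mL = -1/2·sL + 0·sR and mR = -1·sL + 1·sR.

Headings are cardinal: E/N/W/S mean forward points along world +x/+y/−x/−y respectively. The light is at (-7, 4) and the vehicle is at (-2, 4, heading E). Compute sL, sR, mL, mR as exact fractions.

left sensor world pos  = (1, 5); dL² = 65
right sensor world pos = (1, 3); dR² = 65
sL = 90/65 = 18/13
sR = 90/65 = 18/13
mL = -1/2·sL + 0·sR = -9/13
mR = -1·sL + 1·sR = 0

18/13 18/13 -9/13 0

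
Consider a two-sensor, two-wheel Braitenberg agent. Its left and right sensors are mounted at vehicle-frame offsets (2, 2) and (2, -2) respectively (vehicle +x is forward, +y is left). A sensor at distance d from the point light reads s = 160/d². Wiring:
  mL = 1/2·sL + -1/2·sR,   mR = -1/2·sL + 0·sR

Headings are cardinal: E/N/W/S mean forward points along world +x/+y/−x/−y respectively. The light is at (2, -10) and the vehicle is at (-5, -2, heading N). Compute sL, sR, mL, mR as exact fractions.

left sensor world pos  = (-7, 0); dL² = 181
right sensor world pos = (-3, 0); dR² = 125
sL = 160/181 = 160/181
sR = 160/125 = 32/25
mL = 1/2·sL + -1/2·sR = -896/4525
mR = -1/2·sL + 0·sR = -80/181

160/181 32/25 -896/4525 -80/181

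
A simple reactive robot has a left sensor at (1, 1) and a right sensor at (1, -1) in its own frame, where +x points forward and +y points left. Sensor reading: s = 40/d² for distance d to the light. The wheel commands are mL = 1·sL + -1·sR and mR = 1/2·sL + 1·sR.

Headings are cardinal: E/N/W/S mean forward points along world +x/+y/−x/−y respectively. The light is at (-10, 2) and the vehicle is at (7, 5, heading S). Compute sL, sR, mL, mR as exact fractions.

left sensor world pos  = (8, 4); dL² = 328
right sensor world pos = (6, 4); dR² = 260
sL = 40/328 = 5/41
sR = 40/260 = 2/13
mL = 1·sL + -1·sR = -17/533
mR = 1/2·sL + 1·sR = 229/1066

5/41 2/13 -17/533 229/1066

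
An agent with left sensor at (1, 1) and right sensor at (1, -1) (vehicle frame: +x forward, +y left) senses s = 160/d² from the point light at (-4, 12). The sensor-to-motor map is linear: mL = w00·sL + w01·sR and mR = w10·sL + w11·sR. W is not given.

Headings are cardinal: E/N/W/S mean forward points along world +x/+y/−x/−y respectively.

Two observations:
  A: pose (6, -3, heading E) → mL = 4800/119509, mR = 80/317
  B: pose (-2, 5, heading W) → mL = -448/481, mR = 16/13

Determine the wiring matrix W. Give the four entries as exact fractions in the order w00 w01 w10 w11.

1/2 -1/2 1/2 0

obs A: pose=(6,-3,E) → sL=160/317, sR=160/377, mL=4800/119509, mR=80/317
obs B: pose=(-2,5,W) → sL=32/13, sR=160/37, mL=-448/481, mR=16/13
sensor matrix S = [[160/317, 160/377], [32/13, 160/37]]; det S = 65413120/57483829
solve [mL_A; mL_B] = S·[w00; w01] and [mR_A; mR_B] = S·[w10; w11]:
  w00 = 1/2, w01 = -1/2, w10 = 1/2, w11 = 0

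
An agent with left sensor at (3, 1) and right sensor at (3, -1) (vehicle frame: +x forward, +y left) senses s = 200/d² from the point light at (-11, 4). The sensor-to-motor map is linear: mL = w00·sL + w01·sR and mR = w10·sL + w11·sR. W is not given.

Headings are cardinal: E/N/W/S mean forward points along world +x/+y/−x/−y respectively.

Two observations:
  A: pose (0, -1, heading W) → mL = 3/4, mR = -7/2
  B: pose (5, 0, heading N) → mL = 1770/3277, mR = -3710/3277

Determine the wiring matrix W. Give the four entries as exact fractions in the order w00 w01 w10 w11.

1 -1/2 -1/2 -1

obs A: pose=(0,-1,W) → sL=2, sR=5/2, mL=3/4, mR=-7/2
obs B: pose=(5,0,N) → sL=100/113, sR=20/29, mL=1770/3277, mR=-3710/3277
sensor matrix S = [[2, 5/2], [100/113, 20/29]]; det S = -2730/3277
solve [mL_A; mL_B] = S·[w00; w01] and [mR_A; mR_B] = S·[w10; w11]:
  w00 = 1, w01 = -1/2, w10 = -1/2, w11 = -1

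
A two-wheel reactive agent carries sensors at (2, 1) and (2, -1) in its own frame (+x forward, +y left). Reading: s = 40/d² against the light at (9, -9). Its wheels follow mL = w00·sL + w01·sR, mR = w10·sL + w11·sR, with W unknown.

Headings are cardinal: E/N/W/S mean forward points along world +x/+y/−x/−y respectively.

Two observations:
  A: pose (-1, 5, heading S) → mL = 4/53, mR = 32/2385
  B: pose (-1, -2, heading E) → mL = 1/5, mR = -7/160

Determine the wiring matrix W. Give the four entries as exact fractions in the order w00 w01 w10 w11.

0 1/2 1/2 -1/2

obs A: pose=(-1,5,S) → sL=8/45, sR=8/53, mL=4/53, mR=32/2385
obs B: pose=(-1,-2,E) → sL=5/16, sR=2/5, mL=1/5, mR=-7/160
sensor matrix S = [[8/45, 8/53], [5/16, 2/5]]; det S = 571/23850
solve [mL_A; mL_B] = S·[w00; w01] and [mR_A; mR_B] = S·[w10; w11]:
  w00 = 0, w01 = 1/2, w10 = 1/2, w11 = -1/2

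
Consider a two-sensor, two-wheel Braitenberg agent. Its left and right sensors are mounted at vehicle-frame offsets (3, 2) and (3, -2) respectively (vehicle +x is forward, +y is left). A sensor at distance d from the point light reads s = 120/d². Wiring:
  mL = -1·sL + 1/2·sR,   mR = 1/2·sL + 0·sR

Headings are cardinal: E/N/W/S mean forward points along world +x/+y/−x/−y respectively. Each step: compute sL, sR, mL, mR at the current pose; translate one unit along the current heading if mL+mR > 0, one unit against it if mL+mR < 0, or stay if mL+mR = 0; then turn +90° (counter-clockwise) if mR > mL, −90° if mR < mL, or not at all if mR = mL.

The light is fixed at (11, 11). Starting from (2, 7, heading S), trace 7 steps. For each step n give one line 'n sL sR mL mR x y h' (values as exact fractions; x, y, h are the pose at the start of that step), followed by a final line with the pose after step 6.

n=0: pose=(2,7,S); sL=60/49, sR=12/17; mL=-726/833, mR=30/49; mL+mR=-216/833 → advance -1; mR−mL=1236/833 → turn +1·90°
n=1: pose=(2,8,E); sL=120/37, sR=120/61; mL=-5100/2257, mR=60/37; mL+mR=-1440/2257 → advance -1; mR−mL=8760/2257 → turn +1·90°
n=2: pose=(1,8,N); sL=5/6, sR=15/8; mL=5/48, mR=5/12; mL+mR=25/48 → advance +1; mR−mL=5/16 → turn +1·90°
n=3: pose=(1,9,W); sL=24/37, sR=120/169; mL=-1836/6253, mR=12/37; mL+mR=192/6253 → advance +1; mR−mL=3864/6253 → turn +1·90°
n=4: pose=(0,9,S); sL=60/53, sR=60/97; mL=-4230/5141, mR=30/53; mL+mR=-1320/5141 → advance -1; mR−mL=7140/5141 → turn +1·90°
n=5: pose=(0,10,E); sL=24/13, sR=120/73; mL=-972/949, mR=12/13; mL+mR=-96/949 → advance -1; mR−mL=1848/949 → turn +1·90°
n=6: pose=(-1,10,N); sL=3/5, sR=15/13; mL=-3/130, mR=3/10; mL+mR=18/65 → advance +1; mR−mL=21/65 → turn +1·90°

0 60/49 12/17 -726/833 30/49 2 7 S
1 120/37 120/61 -5100/2257 60/37 2 8 E
2 5/6 15/8 5/48 5/12 1 8 N
3 24/37 120/169 -1836/6253 12/37 1 9 W
4 60/53 60/97 -4230/5141 30/53 0 9 S
5 24/13 120/73 -972/949 12/13 0 10 E
6 3/5 15/13 -3/130 3/10 -1 10 N
final -1 11 W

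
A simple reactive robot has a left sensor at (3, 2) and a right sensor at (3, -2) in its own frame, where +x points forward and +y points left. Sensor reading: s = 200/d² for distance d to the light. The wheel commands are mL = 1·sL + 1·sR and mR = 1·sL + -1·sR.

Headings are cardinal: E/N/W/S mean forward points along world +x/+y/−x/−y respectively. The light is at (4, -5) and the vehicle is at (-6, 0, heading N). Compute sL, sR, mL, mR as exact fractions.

25/26 25/16 525/208 -125/208

left sensor world pos  = (-8, 3); dL² = 208
right sensor world pos = (-4, 3); dR² = 128
sL = 200/208 = 25/26
sR = 200/128 = 25/16
mL = 1·sL + 1·sR = 525/208
mR = 1·sL + -1·sR = -125/208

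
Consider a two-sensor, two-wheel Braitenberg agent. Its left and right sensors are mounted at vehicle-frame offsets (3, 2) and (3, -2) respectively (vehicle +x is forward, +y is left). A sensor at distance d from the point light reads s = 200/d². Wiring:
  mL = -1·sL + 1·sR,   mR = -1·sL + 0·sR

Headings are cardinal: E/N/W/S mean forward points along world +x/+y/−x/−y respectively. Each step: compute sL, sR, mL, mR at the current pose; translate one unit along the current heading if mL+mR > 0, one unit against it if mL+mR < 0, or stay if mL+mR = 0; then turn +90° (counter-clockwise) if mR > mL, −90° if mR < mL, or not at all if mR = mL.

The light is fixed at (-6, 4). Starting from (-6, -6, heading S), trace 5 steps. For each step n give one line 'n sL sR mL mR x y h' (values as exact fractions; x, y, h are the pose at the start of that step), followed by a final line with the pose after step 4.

0 200/173 200/173 0 -200/173 -6 -6 S
1 20/13 100/29 720/377 -20/13 -6 -5 W
2 40/9 200/37 320/333 -40/9 -7 -5 N
3 50/17 50/37 -1000/629 -50/17 -7 -6 E
4 200/169 40/37 -640/6253 -200/169 -8 -6 S
final -8 -5 W

n=0: pose=(-6,-6,S); sL=200/173, sR=200/173; mL=0, mR=-200/173; mL+mR=-200/173 → advance -1; mR−mL=-200/173 → turn -1·90°
n=1: pose=(-6,-5,W); sL=20/13, sR=100/29; mL=720/377, mR=-20/13; mL+mR=140/377 → advance +1; mR−mL=-100/29 → turn -1·90°
n=2: pose=(-7,-5,N); sL=40/9, sR=200/37; mL=320/333, mR=-40/9; mL+mR=-1160/333 → advance -1; mR−mL=-200/37 → turn -1·90°
n=3: pose=(-7,-6,E); sL=50/17, sR=50/37; mL=-1000/629, mR=-50/17; mL+mR=-2850/629 → advance -1; mR−mL=-50/37 → turn -1·90°
n=4: pose=(-8,-6,S); sL=200/169, sR=40/37; mL=-640/6253, mR=-200/169; mL+mR=-8040/6253 → advance -1; mR−mL=-40/37 → turn -1·90°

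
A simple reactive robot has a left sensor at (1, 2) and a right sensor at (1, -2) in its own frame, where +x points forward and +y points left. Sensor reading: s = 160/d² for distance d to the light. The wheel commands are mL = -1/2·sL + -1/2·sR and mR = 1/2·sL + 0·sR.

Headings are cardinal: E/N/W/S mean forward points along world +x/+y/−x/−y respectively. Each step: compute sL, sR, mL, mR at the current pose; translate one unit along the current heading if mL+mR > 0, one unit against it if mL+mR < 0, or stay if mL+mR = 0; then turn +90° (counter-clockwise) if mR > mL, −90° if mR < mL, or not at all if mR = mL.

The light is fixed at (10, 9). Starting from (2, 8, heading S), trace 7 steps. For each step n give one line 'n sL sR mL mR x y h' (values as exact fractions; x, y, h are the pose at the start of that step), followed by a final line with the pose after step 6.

0 4 20/13 -36/13 2 2 8 S
1 160/53 160/53 -160/53 80/53 2 9 E
2 80/61 16/5 -688/305 40/61 1 9 N
3 160/109 160/101 -16800/11009 80/109 1 8 W
4 4 20/13 -36/13 2 2 8 S
5 160/53 160/53 -160/53 80/53 2 9 E
6 80/61 16/5 -688/305 40/61 1 9 N
final 1 8 W

n=0: pose=(2,8,S); sL=4, sR=20/13; mL=-36/13, mR=2; mL+mR=-10/13 → advance -1; mR−mL=62/13 → turn +1·90°
n=1: pose=(2,9,E); sL=160/53, sR=160/53; mL=-160/53, mR=80/53; mL+mR=-80/53 → advance -1; mR−mL=240/53 → turn +1·90°
n=2: pose=(1,9,N); sL=80/61, sR=16/5; mL=-688/305, mR=40/61; mL+mR=-8/5 → advance -1; mR−mL=888/305 → turn +1·90°
n=3: pose=(1,8,W); sL=160/109, sR=160/101; mL=-16800/11009, mR=80/109; mL+mR=-80/101 → advance -1; mR−mL=24880/11009 → turn +1·90°
n=4: pose=(2,8,S); sL=4, sR=20/13; mL=-36/13, mR=2; mL+mR=-10/13 → advance -1; mR−mL=62/13 → turn +1·90°
n=5: pose=(2,9,E); sL=160/53, sR=160/53; mL=-160/53, mR=80/53; mL+mR=-80/53 → advance -1; mR−mL=240/53 → turn +1·90°
n=6: pose=(1,9,N); sL=80/61, sR=16/5; mL=-688/305, mR=40/61; mL+mR=-8/5 → advance -1; mR−mL=888/305 → turn +1·90°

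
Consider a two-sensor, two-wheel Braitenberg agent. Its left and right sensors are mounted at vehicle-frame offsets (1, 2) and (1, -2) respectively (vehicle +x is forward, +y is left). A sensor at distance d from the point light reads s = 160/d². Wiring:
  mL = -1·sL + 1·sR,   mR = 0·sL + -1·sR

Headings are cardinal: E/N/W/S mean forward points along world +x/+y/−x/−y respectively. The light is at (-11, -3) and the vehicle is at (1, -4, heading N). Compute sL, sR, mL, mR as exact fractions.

left sensor world pos  = (-1, -3); dL² = 100
right sensor world pos = (3, -3); dR² = 196
sL = 160/100 = 8/5
sR = 160/196 = 40/49
mL = -1·sL + 1·sR = -192/245
mR = 0·sL + -1·sR = -40/49

8/5 40/49 -192/245 -40/49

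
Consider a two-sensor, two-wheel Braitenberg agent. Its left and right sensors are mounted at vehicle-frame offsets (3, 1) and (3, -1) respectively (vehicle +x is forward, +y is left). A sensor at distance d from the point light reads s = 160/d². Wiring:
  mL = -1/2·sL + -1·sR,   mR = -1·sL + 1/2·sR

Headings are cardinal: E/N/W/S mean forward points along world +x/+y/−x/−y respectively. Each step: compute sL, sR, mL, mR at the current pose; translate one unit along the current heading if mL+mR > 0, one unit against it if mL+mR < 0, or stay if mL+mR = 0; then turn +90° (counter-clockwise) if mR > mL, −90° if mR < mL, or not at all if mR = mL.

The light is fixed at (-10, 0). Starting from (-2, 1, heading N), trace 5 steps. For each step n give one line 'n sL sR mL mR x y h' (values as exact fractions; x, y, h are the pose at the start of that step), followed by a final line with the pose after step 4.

n=0: pose=(-2,1,N); sL=32/13, sR=160/97; mL=-3632/1261, mR=-2064/1261; mL+mR=-5696/1261 → advance -1; mR−mL=1568/1261 → turn +1·90°
n=1: pose=(-2,0,W); sL=80/13, sR=80/13; mL=-120/13, mR=-40/13; mL+mR=-160/13 → advance -1; mR−mL=80/13 → turn +1·90°
n=2: pose=(-1,0,S); sL=160/109, sR=160/73; mL=-23280/7957, mR=-2960/7957; mL+mR=-26240/7957 → advance -1; mR−mL=20320/7957 → turn +1·90°
n=3: pose=(-1,1,E); sL=40/37, sR=10/9; mL=-550/333, mR=-175/333; mL+mR=-725/333 → advance -1; mR−mL=125/111 → turn +1·90°
n=4: pose=(-2,1,N); sL=32/13, sR=160/97; mL=-3632/1261, mR=-2064/1261; mL+mR=-5696/1261 → advance -1; mR−mL=1568/1261 → turn +1·90°

0 32/13 160/97 -3632/1261 -2064/1261 -2 1 N
1 80/13 80/13 -120/13 -40/13 -2 0 W
2 160/109 160/73 -23280/7957 -2960/7957 -1 0 S
3 40/37 10/9 -550/333 -175/333 -1 1 E
4 32/13 160/97 -3632/1261 -2064/1261 -2 1 N
final -2 0 W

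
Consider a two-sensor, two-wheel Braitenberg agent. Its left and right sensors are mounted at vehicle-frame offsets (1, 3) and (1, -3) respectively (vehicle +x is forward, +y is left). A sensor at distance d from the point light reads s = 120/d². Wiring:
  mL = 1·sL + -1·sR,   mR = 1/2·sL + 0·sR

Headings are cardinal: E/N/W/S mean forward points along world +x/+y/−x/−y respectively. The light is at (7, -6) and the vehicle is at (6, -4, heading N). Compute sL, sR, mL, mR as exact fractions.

left sensor world pos  = (3, -3); dL² = 25
right sensor world pos = (9, -3); dR² = 13
sL = 120/25 = 24/5
sR = 120/13 = 120/13
mL = 1·sL + -1·sR = -288/65
mR = 1/2·sL + 0·sR = 12/5

24/5 120/13 -288/65 12/5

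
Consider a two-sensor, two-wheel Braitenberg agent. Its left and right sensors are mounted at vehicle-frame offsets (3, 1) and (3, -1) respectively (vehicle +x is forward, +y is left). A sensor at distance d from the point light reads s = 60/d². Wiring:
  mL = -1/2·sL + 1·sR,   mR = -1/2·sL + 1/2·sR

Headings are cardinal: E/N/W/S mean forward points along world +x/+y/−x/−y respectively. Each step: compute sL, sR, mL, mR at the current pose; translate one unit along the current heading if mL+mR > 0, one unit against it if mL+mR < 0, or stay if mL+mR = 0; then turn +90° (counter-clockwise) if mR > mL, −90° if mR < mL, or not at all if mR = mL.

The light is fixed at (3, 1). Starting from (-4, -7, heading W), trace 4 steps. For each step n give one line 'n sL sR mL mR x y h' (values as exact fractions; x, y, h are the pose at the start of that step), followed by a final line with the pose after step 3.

0 60/181 60/149 6390/26969 960/26969 -4 -7 W
1 30/53 30/37 1035/1961 240/1961 -5 -7 N
2 60/61 60/89 990/5429 -840/5429 -5 -6 E
3 15/34 15/41 405/2788 -105/2788 -4 -6 S
final -4 -7 W

n=0: pose=(-4,-7,W); sL=60/181, sR=60/149; mL=6390/26969, mR=960/26969; mL+mR=7350/26969 → advance +1; mR−mL=-30/149 → turn -1·90°
n=1: pose=(-5,-7,N); sL=30/53, sR=30/37; mL=1035/1961, mR=240/1961; mL+mR=1275/1961 → advance +1; mR−mL=-15/37 → turn -1·90°
n=2: pose=(-5,-6,E); sL=60/61, sR=60/89; mL=990/5429, mR=-840/5429; mL+mR=150/5429 → advance +1; mR−mL=-30/89 → turn -1·90°
n=3: pose=(-4,-6,S); sL=15/34, sR=15/41; mL=405/2788, mR=-105/2788; mL+mR=75/697 → advance +1; mR−mL=-15/82 → turn -1·90°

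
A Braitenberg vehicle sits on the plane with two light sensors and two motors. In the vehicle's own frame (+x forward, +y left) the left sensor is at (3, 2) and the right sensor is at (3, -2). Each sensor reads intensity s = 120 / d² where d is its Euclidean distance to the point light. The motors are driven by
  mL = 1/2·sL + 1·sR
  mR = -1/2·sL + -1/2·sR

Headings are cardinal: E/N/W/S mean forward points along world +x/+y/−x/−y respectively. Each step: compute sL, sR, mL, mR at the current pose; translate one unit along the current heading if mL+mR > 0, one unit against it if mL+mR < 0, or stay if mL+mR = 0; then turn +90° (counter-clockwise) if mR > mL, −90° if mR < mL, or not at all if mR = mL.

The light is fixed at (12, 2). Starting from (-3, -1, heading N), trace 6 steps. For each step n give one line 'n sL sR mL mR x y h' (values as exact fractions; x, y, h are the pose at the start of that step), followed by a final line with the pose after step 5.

0 120/289 120/169 44820/48841 -27480/48841 -3 -1 N
1 5/6 3/4 7/6 -19/24 -3 0 E
2 120/169 120/281 37140/47489 -27000/47489 -2 0 S
3 60/157 12/29 2754/4553 -1812/4553 -2 -1 W
4 120/289 120/169 44820/48841 -27480/48841 -3 -1 N
5 5/6 3/4 7/6 -19/24 -3 0 E
final -2 0 S

n=0: pose=(-3,-1,N); sL=120/289, sR=120/169; mL=44820/48841, mR=-27480/48841; mL+mR=60/169 → advance +1; mR−mL=-72300/48841 → turn -1·90°
n=1: pose=(-3,0,E); sL=5/6, sR=3/4; mL=7/6, mR=-19/24; mL+mR=3/8 → advance +1; mR−mL=-47/24 → turn -1·90°
n=2: pose=(-2,0,S); sL=120/169, sR=120/281; mL=37140/47489, mR=-27000/47489; mL+mR=60/281 → advance +1; mR−mL=-64140/47489 → turn -1·90°
n=3: pose=(-2,-1,W); sL=60/157, sR=12/29; mL=2754/4553, mR=-1812/4553; mL+mR=6/29 → advance +1; mR−mL=-4566/4553 → turn -1·90°
n=4: pose=(-3,-1,N); sL=120/289, sR=120/169; mL=44820/48841, mR=-27480/48841; mL+mR=60/169 → advance +1; mR−mL=-72300/48841 → turn -1·90°
n=5: pose=(-3,0,E); sL=5/6, sR=3/4; mL=7/6, mR=-19/24; mL+mR=3/8 → advance +1; mR−mL=-47/24 → turn -1·90°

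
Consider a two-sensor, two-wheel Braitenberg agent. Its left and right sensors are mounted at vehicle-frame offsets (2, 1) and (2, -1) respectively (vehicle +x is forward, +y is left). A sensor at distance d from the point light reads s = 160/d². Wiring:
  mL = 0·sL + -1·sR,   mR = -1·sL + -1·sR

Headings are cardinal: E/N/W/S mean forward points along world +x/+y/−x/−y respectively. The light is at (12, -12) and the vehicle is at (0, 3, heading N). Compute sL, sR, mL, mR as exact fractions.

80/229 16/41 -16/41 -6944/9389

left sensor world pos  = (-1, 5); dL² = 458
right sensor world pos = (1, 5); dR² = 410
sL = 160/458 = 80/229
sR = 160/410 = 16/41
mL = 0·sL + -1·sR = -16/41
mR = -1·sL + -1·sR = -6944/9389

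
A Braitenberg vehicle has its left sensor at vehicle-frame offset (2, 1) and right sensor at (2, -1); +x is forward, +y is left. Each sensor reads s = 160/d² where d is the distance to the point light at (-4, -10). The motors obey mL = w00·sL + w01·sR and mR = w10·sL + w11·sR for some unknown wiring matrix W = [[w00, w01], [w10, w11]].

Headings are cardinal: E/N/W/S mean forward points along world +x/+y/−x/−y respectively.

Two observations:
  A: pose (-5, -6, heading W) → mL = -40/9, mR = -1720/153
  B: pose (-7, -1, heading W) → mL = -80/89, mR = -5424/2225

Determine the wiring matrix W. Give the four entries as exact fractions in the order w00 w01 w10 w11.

obs A: pose=(-5,-6,W) → sL=80/9, sR=80/17, mL=-40/9, mR=-1720/153
obs B: pose=(-7,-1,W) → sL=160/89, sR=32/25, mL=-80/89, mR=-5424/2225
sensor matrix S = [[80/9, 80/17], [160/89, 32/25]]; det S = 198656/68085
solve [mL_A; mL_B] = S·[w00; w01] and [mR_A; mR_B] = S·[w10; w11]:
  w00 = -1/2, w01 = 0, w10 = -1, w11 = -1/2

-1/2 0 -1 -1/2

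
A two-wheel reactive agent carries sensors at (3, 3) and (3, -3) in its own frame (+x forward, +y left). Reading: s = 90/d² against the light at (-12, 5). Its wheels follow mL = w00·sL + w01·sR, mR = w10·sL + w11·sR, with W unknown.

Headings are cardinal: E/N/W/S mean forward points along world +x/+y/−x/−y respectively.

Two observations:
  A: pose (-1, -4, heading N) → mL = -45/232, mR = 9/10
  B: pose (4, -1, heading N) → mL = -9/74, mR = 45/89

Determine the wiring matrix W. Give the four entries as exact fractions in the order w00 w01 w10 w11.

obs A: pose=(-1,-4,N) → sL=9/10, sR=45/116, mL=-45/232, mR=9/10
obs B: pose=(4,-1,N) → sL=45/89, sR=9/37, mL=-9/74, mR=45/89
sensor matrix S = [[9/10, 45/116], [45/89, 9/37]]; det S = 43497/1909940
solve [mL_A; mL_B] = S·[w00; w01] and [mR_A; mR_B] = S·[w10; w11]:
  w00 = 0, w01 = -1/2, w10 = 1, w11 = 0

0 -1/2 1 0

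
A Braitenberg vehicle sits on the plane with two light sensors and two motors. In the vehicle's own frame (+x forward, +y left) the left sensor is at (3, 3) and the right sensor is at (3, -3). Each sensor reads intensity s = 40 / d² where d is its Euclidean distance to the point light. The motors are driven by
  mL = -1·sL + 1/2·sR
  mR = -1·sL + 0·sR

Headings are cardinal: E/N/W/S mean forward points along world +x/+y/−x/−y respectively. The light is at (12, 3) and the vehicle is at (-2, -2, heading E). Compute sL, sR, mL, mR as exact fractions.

8/25 8/37 -196/925 -8/25

left sensor world pos  = (1, 1); dL² = 125
right sensor world pos = (1, -5); dR² = 185
sL = 40/125 = 8/25
sR = 40/185 = 8/37
mL = -1·sL + 1/2·sR = -196/925
mR = -1·sL + 0·sR = -8/25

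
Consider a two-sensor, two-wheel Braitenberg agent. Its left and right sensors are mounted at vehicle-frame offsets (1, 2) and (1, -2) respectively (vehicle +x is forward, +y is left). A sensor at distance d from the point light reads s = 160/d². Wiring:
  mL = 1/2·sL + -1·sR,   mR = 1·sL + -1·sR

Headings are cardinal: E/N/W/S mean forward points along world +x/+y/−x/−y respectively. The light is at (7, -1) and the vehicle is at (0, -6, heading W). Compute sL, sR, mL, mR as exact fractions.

left sensor world pos  = (-1, -8); dL² = 113
right sensor world pos = (-1, -4); dR² = 73
sL = 160/113 = 160/113
sR = 160/73 = 160/73
mL = 1/2·sL + -1·sR = -12240/8249
mR = 1·sL + -1·sR = -6400/8249

160/113 160/73 -12240/8249 -6400/8249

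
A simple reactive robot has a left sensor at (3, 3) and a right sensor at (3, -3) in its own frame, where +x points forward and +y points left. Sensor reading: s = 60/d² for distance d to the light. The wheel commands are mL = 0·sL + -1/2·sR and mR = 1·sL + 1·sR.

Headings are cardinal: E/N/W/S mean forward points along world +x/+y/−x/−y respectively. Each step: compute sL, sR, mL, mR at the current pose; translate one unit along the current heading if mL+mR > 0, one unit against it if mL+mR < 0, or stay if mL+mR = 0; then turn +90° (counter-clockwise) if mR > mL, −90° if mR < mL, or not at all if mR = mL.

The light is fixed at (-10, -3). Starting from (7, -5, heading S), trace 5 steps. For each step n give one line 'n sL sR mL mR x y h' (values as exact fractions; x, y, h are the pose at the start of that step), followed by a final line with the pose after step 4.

0 12/85 60/221 -30/221 456/1105 7 -5 S
1 3/20 15/109 -15/218 627/2180 7 -6 E
2 4/15 20/147 -10/147 296/735 8 -6 N
3 6/25 30/113 -15/113 1428/2825 8 -5 W
4 12/85 60/221 -30/221 456/1105 7 -5 S
final 7 -6 E

n=0: pose=(7,-5,S); sL=12/85, sR=60/221; mL=-30/221, mR=456/1105; mL+mR=18/65 → advance +1; mR−mL=606/1105 → turn +1·90°
n=1: pose=(7,-6,E); sL=3/20, sR=15/109; mL=-15/218, mR=627/2180; mL+mR=477/2180 → advance +1; mR−mL=777/2180 → turn +1·90°
n=2: pose=(8,-6,N); sL=4/15, sR=20/147; mL=-10/147, mR=296/735; mL+mR=82/245 → advance +1; mR−mL=346/735 → turn +1·90°
n=3: pose=(8,-5,W); sL=6/25, sR=30/113; mL=-15/113, mR=1428/2825; mL+mR=1053/2825 → advance +1; mR−mL=1803/2825 → turn +1·90°
n=4: pose=(7,-5,S); sL=12/85, sR=60/221; mL=-30/221, mR=456/1105; mL+mR=18/65 → advance +1; mR−mL=606/1105 → turn +1·90°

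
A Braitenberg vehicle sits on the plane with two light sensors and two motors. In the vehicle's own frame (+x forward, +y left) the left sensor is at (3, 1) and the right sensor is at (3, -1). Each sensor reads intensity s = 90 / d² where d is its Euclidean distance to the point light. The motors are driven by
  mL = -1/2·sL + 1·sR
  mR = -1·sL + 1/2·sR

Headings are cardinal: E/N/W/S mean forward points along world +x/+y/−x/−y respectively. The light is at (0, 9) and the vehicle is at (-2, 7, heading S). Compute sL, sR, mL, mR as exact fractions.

left sensor world pos  = (-1, 4); dL² = 26
right sensor world pos = (-3, 4); dR² = 34
sL = 90/26 = 45/13
sR = 90/34 = 45/17
mL = -1/2·sL + 1·sR = 405/442
mR = -1·sL + 1/2·sR = -945/442

45/13 45/17 405/442 -945/442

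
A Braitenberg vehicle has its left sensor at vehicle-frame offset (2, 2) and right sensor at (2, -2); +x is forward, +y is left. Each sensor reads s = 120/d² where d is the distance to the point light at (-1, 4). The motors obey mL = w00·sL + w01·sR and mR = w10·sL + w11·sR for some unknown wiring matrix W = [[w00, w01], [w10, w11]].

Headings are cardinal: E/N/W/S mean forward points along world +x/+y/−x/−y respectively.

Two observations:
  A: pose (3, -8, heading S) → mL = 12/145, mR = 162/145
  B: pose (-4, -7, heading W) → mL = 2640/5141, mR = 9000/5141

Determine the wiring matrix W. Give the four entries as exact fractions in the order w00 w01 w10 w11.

obs A: pose=(3,-8,S) → sL=15/29, sR=3/5, mL=12/145, mR=162/145
obs B: pose=(-4,-7,W) → sL=60/97, sR=60/53, mL=2640/5141, mR=9000/5141
sensor matrix S = [[15/29, 3/5], [60/97, 60/53]]; det S = 31968/149089
solve [mL_A; mL_B] = S·[w00; w01] and [mR_A; mR_B] = S·[w10; w11]:
  w00 = -1, w01 = 1, w10 = 1, w11 = 1

-1 1 1 1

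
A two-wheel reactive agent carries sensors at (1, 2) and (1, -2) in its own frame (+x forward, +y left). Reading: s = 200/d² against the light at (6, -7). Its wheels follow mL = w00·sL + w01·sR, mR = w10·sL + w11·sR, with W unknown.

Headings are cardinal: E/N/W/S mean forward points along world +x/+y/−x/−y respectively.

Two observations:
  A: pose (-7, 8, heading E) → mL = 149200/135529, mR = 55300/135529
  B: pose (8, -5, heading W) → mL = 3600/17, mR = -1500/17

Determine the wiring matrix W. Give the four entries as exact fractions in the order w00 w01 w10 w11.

obs A: pose=(-7,8,E) → sL=200/433, sR=200/313, mL=149200/135529, mR=55300/135529
obs B: pose=(8,-5,W) → sL=200, sR=200/17, mL=3600/17, mR=-1500/17
sensor matrix S = [[200/433, 200/313], [200, 200/17]]; det S = -281920000/2303993
solve [mL_A; mL_B] = S·[w00; w01] and [mR_A; mR_B] = S·[w10; w11]:
  w00 = 1, w01 = 1, w10 = -1/2, w11 = 1

1 1 -1/2 1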